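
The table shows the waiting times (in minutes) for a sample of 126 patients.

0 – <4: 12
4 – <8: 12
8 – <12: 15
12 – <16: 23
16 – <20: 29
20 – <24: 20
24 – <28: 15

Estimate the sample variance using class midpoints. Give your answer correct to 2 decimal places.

51.57

Midpoints: 2, 6, 10, 14, 18, 22, 26
n = 126, Σfm = 1920, mean = 15.2381
Σfm² = 35704
Σf(m − x̄)² = Σfm² − (Σfm)²/n = 35704 − 1920²/126 = 6446.8571
Sample variance = 6446.8571 / 125 = 51.5749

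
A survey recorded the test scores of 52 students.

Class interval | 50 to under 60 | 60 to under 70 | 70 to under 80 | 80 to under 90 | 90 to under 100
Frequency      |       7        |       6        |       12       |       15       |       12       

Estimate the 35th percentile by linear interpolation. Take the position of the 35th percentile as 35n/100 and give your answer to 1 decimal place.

74.3

Cumulative frequencies: 7, 13, 25, 40, 52
n = 52; position = 35n/100 = 18.2.
This falls in the class 70 to under 80: L = 70, F = 13, f = 12, h = 10.
35th percentile ≈ 70 + ((18.2 − 13) / 12) × 10 = 74.3333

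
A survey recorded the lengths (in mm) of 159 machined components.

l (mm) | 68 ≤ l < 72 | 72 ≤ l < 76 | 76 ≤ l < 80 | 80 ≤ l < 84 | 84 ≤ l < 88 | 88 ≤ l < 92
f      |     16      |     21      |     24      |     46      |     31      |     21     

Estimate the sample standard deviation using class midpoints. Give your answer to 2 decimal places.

Midpoints: 70, 74, 78, 82, 86, 90
n = 159, Σfm = 12874, mean = 80.9686
Σfm² = 1048092
Σf(m − x̄)² = Σfm² − (Σfm)²/n = 1048092 − 12874²/159 = 5702.8428
Sample variance = 5702.8428 / 158 = 36.0939
Standard deviation = √36.0939 = 6.0078

6.01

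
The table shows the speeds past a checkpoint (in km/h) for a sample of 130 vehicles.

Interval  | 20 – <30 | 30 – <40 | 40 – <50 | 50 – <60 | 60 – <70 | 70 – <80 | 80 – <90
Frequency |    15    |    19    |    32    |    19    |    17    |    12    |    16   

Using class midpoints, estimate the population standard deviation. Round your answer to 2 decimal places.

18.54

Midpoints: 25, 35, 45, 55, 65, 75, 85
n = 130, Σfm = 6890, mean = 53.0000
Σfm² = 409850
Σf(m − x̄)² = Σfm² − (Σfm)²/n = 409850 − 6890²/130 = 44680.0000
Population variance = 44680.0000 / 130 = 343.6923
Standard deviation = √343.6923 = 18.5389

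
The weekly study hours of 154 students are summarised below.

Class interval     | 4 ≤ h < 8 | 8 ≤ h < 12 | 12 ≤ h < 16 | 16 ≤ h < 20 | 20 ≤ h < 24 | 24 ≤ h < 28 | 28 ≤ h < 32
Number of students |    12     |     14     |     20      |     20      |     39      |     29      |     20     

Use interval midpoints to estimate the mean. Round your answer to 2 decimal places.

19.90

Midpoints: 6, 10, 14, 18, 22, 26, 30
Σfm = 12×6 + 14×10 + 20×14 + 20×18 + 39×22 + 29×26 + 20×30 = 3064
n = Σf = 154
Mean = 3064 / 154 = 19.8961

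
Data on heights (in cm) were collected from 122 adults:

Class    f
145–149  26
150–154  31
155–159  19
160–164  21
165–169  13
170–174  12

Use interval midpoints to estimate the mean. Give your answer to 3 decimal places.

Midpoints: 147, 152, 157, 162, 167, 172
Σfm = 26×147 + 31×152 + 19×157 + 21×162 + 13×167 + 12×172 = 19154
n = Σf = 122
Mean = 19154 / 122 = 157.0000

157.000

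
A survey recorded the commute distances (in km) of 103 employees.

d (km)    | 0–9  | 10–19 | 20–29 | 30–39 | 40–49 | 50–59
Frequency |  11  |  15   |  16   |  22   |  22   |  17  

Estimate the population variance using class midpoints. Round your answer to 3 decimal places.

Midpoints: 4.5, 14.5, 24.5, 34.5, 44.5, 54.5
n = 103, Σfm = 3323.5, mean = 32.2670
Σfm² = 133225.75
Σf(m − x̄)² = Σfm² − (Σfm)²/n = 133225.75 − 3323.5²/103 = 25986.4078
Population variance = 25986.4078 / 103 = 252.2952

252.295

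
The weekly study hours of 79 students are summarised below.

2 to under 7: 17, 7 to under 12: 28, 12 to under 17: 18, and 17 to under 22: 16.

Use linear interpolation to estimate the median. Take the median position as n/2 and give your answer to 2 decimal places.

11.02

Cumulative frequencies: 17, 45, 63, 79
n = 79; position = n/2 = 39.5.
This falls in the class 7 to under 12: L = 7, F = 17, f = 28, h = 5.
Median ≈ 7 + ((39.5 − 17) / 28) × 5 = 11.0179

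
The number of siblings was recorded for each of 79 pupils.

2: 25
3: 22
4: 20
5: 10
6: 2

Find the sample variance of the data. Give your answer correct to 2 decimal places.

1.25

Values: 2, 3, 4, 5, 6
n = 79, Σfx = 258, mean = 3.2658
Σfx² = 940
Σf(x − x̄)² = Σfx² − (Σfx)²/n = 940 − 258²/79 = 97.4177
Sample variance = 97.4177 / 78 = 1.2489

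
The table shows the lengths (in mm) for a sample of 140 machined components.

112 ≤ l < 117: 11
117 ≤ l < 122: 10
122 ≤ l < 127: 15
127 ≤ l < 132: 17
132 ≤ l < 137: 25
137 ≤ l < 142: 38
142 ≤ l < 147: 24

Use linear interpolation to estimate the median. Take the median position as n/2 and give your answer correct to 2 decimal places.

Cumulative frequencies: 11, 21, 36, 53, 78, 116, 140
n = 140; position = n/2 = 70.
This falls in the class 132 ≤ l < 137: L = 132, F = 53, f = 25, h = 5.
Median ≈ 132 + ((70 − 53) / 25) × 5 = 135.4000

135.40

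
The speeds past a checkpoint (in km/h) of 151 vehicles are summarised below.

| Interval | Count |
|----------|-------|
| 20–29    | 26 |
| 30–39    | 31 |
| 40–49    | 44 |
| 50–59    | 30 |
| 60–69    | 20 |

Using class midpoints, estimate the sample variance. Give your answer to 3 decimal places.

162.587

Midpoints: 24.5, 34.5, 44.5, 54.5, 64.5
n = 151, Σfm = 6589.5, mean = 43.6391
Σfm² = 311947.75
Σf(m − x̄)² = Σfm² − (Σfm)²/n = 311947.75 − 6589.5²/151 = 24388.0795
Sample variance = 24388.0795 / 150 = 162.5872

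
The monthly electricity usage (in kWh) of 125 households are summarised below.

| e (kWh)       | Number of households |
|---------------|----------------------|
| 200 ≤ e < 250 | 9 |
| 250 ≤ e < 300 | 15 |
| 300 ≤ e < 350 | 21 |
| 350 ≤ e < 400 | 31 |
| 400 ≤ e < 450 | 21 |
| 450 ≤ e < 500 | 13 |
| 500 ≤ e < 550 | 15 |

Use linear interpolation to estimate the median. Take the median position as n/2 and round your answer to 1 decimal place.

Cumulative frequencies: 9, 24, 45, 76, 97, 110, 125
n = 125; position = n/2 = 62.5.
This falls in the class 350 ≤ e < 400: L = 350, F = 45, f = 31, h = 50.
Median ≈ 350 + ((62.5 − 45) / 31) × 50 = 378.2258

378.2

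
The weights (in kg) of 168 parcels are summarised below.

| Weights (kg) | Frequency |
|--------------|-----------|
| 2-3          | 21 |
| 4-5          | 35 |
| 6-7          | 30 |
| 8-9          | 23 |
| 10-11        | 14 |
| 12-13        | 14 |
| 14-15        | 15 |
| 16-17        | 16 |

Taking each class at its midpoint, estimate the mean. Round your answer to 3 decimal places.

8.357

Midpoints: 2.5, 4.5, 6.5, 8.5, 10.5, 12.5, 14.5, 16.5
Σfm = 21×2.5 + 35×4.5 + 30×6.5 + 23×8.5 + 14×10.5 + 14×12.5 + 15×14.5 + 16×16.5 = 1404
n = Σf = 168
Mean = 1404 / 168 = 8.3571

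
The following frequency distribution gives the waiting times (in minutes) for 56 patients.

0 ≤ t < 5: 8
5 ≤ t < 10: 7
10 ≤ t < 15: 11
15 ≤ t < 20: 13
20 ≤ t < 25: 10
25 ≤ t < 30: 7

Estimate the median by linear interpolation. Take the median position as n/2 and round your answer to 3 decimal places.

Cumulative frequencies: 8, 15, 26, 39, 49, 56
n = 56; position = n/2 = 28.
This falls in the class 15 ≤ t < 20: L = 15, F = 26, f = 13, h = 5.
Median ≈ 15 + ((28 − 26) / 13) × 5 = 15.7692

15.769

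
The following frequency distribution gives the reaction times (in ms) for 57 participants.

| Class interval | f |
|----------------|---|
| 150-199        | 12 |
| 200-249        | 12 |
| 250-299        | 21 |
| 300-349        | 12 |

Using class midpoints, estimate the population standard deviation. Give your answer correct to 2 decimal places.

Midpoints: 174.5, 224.5, 274.5, 324.5
n = 57, Σfm = 14446.5, mean = 253.4474
Σfm² = 3816164.25
Σf(m − x̄)² = Σfm² − (Σfm)²/n = 3816164.25 − 14446.5²/57 = 154736.8421
Population variance = 154736.8421 / 57 = 2714.6814
Standard deviation = √2714.6814 = 52.1026

52.10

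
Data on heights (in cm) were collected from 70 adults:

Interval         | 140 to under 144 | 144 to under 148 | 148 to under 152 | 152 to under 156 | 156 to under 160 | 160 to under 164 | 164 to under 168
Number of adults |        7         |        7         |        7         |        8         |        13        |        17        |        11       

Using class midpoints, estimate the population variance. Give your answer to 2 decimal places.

58.83

Midpoints: 142, 146, 150, 154, 158, 162, 166
n = 70, Σfm = 10932, mean = 156.1714
Σfm² = 1711384
Σf(m − x̄)² = Σfm² − (Σfm)²/n = 1711384 − 10932²/70 = 4117.9429
Population variance = 4117.9429 / 70 = 58.8278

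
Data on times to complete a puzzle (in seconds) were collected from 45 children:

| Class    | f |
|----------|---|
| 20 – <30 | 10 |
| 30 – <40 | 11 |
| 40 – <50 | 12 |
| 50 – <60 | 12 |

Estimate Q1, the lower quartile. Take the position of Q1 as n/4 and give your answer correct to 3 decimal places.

Cumulative frequencies: 10, 21, 33, 45
n = 45; position = n/4 = 11.25.
This falls in the class 30 – <40: L = 30, F = 10, f = 11, h = 10.
Lower quartile ≈ 30 + ((11.25 − 10) / 11) × 10 = 31.1364

31.136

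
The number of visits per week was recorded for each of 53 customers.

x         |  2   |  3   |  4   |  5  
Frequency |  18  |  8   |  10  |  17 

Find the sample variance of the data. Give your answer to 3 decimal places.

1.601

Values: 2, 3, 4, 5
n = 53, Σfx = 185, mean = 3.4906
Σfx² = 729
Σf(x − x̄)² = Σfx² − (Σfx)²/n = 729 − 185²/53 = 83.2453
Sample variance = 83.2453 / 52 = 1.6009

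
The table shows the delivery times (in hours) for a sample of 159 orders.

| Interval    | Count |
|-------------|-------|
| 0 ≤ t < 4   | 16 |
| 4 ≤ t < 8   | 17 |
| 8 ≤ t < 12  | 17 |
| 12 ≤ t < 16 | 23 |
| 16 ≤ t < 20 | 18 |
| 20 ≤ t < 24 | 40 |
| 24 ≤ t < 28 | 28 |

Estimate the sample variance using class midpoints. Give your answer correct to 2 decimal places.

62.35

Midpoints: 2, 6, 10, 14, 18, 22, 26
n = 159, Σfm = 2558, mean = 16.0881
Σfm² = 51004
Σf(m − x̄)² = Σfm² − (Σfm)²/n = 51004 − 2558²/159 = 9850.7673
Sample variance = 9850.7673 / 158 = 62.3466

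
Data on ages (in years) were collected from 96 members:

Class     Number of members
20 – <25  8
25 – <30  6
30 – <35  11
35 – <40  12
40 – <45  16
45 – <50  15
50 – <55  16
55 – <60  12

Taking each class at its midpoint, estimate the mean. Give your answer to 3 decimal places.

42.448

Midpoints: 22.5, 27.5, 32.5, 37.5, 42.5, 47.5, 52.5, 57.5
Σfm = 8×22.5 + 6×27.5 + 11×32.5 + 12×37.5 + 16×42.5 + 15×47.5 + 16×52.5 + 12×57.5 = 4075
n = Σf = 96
Mean = 4075 / 96 = 42.4479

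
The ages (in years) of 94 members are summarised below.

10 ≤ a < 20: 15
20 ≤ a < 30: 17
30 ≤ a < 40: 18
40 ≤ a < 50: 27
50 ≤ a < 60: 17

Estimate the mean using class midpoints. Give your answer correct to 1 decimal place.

36.5

Midpoints: 15, 25, 35, 45, 55
Σfm = 15×15 + 17×25 + 18×35 + 27×45 + 17×55 = 3430
n = Σf = 94
Mean = 3430 / 94 = 36.4894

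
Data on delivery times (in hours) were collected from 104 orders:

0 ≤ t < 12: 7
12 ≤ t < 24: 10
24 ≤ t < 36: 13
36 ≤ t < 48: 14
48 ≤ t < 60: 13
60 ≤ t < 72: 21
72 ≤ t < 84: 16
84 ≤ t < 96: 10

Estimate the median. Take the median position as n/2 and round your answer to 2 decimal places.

Cumulative frequencies: 7, 17, 30, 44, 57, 78, 94, 104
n = 104; position = n/2 = 52.
This falls in the class 48 ≤ t < 60: L = 48, F = 44, f = 13, h = 12.
Median ≈ 48 + ((52 − 44) / 13) × 12 = 55.3846

55.38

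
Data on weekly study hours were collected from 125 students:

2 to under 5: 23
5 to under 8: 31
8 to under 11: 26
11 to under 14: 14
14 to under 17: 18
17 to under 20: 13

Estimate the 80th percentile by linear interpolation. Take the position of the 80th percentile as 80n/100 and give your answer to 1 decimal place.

15.0

Cumulative frequencies: 23, 54, 80, 94, 112, 125
n = 125; position = 80n/100 = 100.
This falls in the class 14 to under 17: L = 14, F = 94, f = 18, h = 3.
80th percentile ≈ 14 + ((100 − 94) / 18) × 3 = 15.0000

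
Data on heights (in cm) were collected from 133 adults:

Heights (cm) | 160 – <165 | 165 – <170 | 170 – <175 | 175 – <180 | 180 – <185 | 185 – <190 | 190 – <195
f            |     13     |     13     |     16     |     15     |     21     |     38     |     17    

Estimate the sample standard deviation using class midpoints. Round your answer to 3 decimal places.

9.507

Midpoints: 162.5, 167.5, 172.5, 177.5, 182.5, 187.5, 192.5
n = 133, Σfm = 23942.5, mean = 180.0188
Σfm² = 4322031.25
Σf(m − x̄)² = Σfm² − (Σfm)²/n = 4322031.25 − 23942.5²/133 = 11931.2030
Sample variance = 11931.2030 / 132 = 90.3879
Standard deviation = √90.3879 = 9.5073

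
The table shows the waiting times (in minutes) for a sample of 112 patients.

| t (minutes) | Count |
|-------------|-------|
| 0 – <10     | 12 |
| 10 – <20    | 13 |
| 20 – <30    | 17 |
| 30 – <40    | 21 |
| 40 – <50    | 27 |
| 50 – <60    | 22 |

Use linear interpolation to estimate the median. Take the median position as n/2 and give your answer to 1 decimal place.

Cumulative frequencies: 12, 25, 42, 63, 90, 112
n = 112; position = n/2 = 56.
This falls in the class 30 – <40: L = 30, F = 42, f = 21, h = 10.
Median ≈ 30 + ((56 − 42) / 21) × 10 = 36.6667

36.7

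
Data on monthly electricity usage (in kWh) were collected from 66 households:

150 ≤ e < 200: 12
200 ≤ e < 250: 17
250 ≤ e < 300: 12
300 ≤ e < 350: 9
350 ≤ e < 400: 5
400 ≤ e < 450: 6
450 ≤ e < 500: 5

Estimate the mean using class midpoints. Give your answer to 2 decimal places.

287.12

Midpoints: 175, 225, 275, 325, 375, 425, 475
Σfm = 12×175 + 17×225 + 12×275 + 9×325 + 5×375 + 6×425 + 5×475 = 18950
n = Σf = 66
Mean = 18950 / 66 = 287.1212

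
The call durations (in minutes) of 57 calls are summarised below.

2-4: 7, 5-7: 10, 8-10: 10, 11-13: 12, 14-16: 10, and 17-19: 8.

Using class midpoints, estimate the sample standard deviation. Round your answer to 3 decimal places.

Midpoints: 3, 6, 9, 12, 15, 18
n = 57, Σfm = 609, mean = 10.6842
Σfm² = 7803
Σf(m − x̄)² = Σfm² − (Σfm)²/n = 7803 − 609²/57 = 1296.3158
Sample variance = 1296.3158 / 56 = 23.1485
Standard deviation = √23.1485 = 4.8113

4.811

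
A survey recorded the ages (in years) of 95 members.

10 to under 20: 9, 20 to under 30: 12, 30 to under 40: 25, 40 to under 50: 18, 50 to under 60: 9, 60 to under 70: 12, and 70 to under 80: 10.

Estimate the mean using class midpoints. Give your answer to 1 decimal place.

Midpoints: 15, 25, 35, 45, 55, 65, 75
Σfm = 9×15 + 12×25 + 25×35 + 18×45 + 9×55 + 12×65 + 10×75 = 4145
n = Σf = 95
Mean = 4145 / 95 = 43.6316

43.6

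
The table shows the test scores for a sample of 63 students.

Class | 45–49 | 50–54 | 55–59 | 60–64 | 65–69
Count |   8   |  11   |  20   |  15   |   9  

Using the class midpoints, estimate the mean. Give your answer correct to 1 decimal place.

57.5

Midpoints: 47, 52, 57, 62, 67
Σfm = 8×47 + 11×52 + 20×57 + 15×62 + 9×67 = 3621
n = Σf = 63
Mean = 3621 / 63 = 57.4762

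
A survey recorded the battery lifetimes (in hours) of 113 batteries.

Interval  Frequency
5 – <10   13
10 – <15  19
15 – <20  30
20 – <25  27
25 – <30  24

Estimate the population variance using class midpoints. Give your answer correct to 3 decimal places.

41.158

Midpoints: 7.5, 12.5, 17.5, 22.5, 27.5
n = 113, Σfm = 2127.5, mean = 18.8274
Σfm² = 44706.25
Σf(m − x̄)² = Σfm² − (Σfm)²/n = 44706.25 − 2127.5²/113 = 4650.8850
Population variance = 4650.8850 / 113 = 41.1583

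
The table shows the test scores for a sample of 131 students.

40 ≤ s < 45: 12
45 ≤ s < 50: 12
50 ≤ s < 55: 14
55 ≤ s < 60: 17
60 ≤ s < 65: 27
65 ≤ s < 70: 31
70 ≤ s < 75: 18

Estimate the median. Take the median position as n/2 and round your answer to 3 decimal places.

61.944

Cumulative frequencies: 12, 24, 38, 55, 82, 113, 131
n = 131; position = n/2 = 65.5.
This falls in the class 60 ≤ s < 65: L = 60, F = 55, f = 27, h = 5.
Median ≈ 60 + ((65.5 − 55) / 27) × 5 = 61.9444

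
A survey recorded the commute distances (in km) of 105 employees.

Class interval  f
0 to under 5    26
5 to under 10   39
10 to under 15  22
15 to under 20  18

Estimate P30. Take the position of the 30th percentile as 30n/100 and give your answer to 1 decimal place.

Cumulative frequencies: 26, 65, 87, 105
n = 105; position = 30n/100 = 31.5.
This falls in the class 5 to under 10: L = 5, F = 26, f = 39, h = 5.
30th percentile ≈ 5 + ((31.5 − 26) / 39) × 5 = 5.7051

5.7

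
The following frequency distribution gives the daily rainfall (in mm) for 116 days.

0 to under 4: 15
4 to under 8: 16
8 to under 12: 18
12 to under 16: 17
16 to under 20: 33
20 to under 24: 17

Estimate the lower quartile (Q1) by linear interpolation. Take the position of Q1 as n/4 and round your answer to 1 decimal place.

Cumulative frequencies: 15, 31, 49, 66, 99, 116
n = 116; position = n/4 = 29.
This falls in the class 4 to under 8: L = 4, F = 15, f = 16, h = 4.
Lower quartile ≈ 4 + ((29 − 15) / 16) × 4 = 7.5000

7.5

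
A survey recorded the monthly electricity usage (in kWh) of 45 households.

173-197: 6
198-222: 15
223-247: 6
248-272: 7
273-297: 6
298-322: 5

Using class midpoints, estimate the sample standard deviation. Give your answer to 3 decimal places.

40.225

Midpoints: 185, 210, 235, 260, 285, 310
n = 45, Σfm = 10750, mean = 238.8889
Σfm² = 2639250
Σf(m − x̄)² = Σfm² − (Σfm)²/n = 2639250 − 10750²/45 = 71194.4444
Sample variance = 71194.4444 / 44 = 1618.0556
Standard deviation = √1618.0556 = 40.2251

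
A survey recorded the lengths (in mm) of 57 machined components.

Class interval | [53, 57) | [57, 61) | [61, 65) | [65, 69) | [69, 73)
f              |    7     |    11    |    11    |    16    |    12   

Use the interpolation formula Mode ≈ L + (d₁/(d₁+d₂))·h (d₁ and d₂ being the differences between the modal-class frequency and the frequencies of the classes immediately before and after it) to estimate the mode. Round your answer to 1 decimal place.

67.2

Modal class: [65, 69) (highest frequency 16).
d₁ = 16 − 11 = 5, d₂ = 16 − 12 = 4
Mode ≈ 65 + (5/(5+4)) × 4 = 65 + 2.2222 = 67.2222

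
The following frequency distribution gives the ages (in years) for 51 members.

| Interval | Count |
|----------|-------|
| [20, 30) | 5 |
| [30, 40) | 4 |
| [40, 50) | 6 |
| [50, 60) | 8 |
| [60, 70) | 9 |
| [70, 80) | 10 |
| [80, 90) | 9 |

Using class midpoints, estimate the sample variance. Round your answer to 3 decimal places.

Midpoints: 25, 35, 45, 55, 65, 75, 85
n = 51, Σfm = 3075, mean = 60.2941
Σfm² = 203675
Σf(m − x̄)² = Σfm² − (Σfm)²/n = 203675 − 3075²/51 = 18270.5882
Sample variance = 18270.5882 / 50 = 365.4118

365.412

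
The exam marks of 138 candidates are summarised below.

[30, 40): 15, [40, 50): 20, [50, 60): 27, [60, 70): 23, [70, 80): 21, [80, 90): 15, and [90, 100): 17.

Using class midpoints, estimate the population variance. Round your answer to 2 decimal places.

344.40

Midpoints: 35, 45, 55, 65, 75, 85, 95
n = 138, Σfm = 8870, mean = 64.2754
Σfm² = 617650
Σf(m − x̄)² = Σfm² − (Σfm)²/n = 617650 − 8870²/138 = 47527.5362
Population variance = 47527.5362 / 138 = 344.4024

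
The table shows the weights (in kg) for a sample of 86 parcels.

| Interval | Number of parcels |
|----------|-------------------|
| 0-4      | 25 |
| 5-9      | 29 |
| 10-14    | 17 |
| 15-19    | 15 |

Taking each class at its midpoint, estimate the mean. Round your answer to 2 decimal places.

8.28

Midpoints: 2, 7, 12, 17
Σfm = 25×2 + 29×7 + 17×12 + 15×17 = 712
n = Σf = 86
Mean = 712 / 86 = 8.2791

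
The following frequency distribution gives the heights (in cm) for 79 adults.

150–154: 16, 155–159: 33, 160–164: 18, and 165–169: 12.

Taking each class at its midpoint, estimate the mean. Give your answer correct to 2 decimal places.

Midpoints: 152, 157, 162, 167
Σfm = 16×152 + 33×157 + 18×162 + 12×167 = 12533
n = Σf = 79
Mean = 12533 / 79 = 158.6456

158.65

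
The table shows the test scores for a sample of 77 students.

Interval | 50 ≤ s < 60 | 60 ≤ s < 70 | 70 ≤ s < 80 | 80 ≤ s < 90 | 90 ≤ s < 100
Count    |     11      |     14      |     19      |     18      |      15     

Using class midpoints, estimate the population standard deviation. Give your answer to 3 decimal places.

13.198

Midpoints: 55, 65, 75, 85, 95
n = 77, Σfm = 5895, mean = 76.5584
Σfm² = 464725
Σf(m − x̄)² = Σfm² − (Σfm)²/n = 464725 − 5895²/77 = 13412.9870
Population variance = 13412.9870 / 77 = 174.1946
Standard deviation = √174.1946 = 13.1983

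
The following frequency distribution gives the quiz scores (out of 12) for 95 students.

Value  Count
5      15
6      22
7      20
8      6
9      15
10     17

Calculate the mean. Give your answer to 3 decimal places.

7.368

Values: 5, 6, 7, 8, 9, 10
Σfx = 15×5 + 22×6 + 20×7 + 6×8 + 15×9 + 17×10 = 700
n = Σf = 95
Mean = 700 / 95 = 7.3684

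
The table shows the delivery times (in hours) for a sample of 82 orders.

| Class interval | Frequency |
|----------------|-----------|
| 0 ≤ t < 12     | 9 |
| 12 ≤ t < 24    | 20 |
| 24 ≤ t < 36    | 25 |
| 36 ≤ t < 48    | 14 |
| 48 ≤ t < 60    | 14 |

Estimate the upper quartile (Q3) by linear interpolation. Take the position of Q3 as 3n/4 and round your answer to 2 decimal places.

Cumulative frequencies: 9, 29, 54, 68, 82
n = 82; position = 3n/4 = 61.5.
This falls in the class 36 ≤ t < 48: L = 36, F = 54, f = 14, h = 12.
Upper quartile ≈ 36 + ((61.5 − 54) / 14) × 12 = 42.4286

42.43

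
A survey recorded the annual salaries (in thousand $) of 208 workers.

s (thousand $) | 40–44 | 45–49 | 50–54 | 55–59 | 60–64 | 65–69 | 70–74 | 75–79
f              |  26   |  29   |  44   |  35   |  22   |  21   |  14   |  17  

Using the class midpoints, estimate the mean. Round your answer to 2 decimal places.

Midpoints: 42, 47, 52, 57, 62, 67, 72, 77
Σfm = 26×42 + 29×47 + 44×52 + 35×57 + 22×62 + 21×67 + 14×72 + 17×77 = 11826
n = Σf = 208
Mean = 11826 / 208 = 56.8558

56.86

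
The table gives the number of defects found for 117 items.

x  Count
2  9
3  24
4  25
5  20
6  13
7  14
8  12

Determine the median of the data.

Cumulative frequencies: 9, 33, 58, 78, 91, 105, 117
n = 117, so the median is the value in position (n+1)/2 = 59.
Position 59 falls at value 5.

5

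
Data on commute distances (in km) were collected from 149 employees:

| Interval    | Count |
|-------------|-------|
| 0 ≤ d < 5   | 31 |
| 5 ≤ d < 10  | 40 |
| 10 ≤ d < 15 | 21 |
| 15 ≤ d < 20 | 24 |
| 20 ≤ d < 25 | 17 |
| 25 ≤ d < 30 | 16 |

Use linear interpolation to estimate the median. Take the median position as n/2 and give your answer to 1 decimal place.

10.8

Cumulative frequencies: 31, 71, 92, 116, 133, 149
n = 149; position = n/2 = 74.5.
This falls in the class 10 ≤ d < 15: L = 10, F = 71, f = 21, h = 5.
Median ≈ 10 + ((74.5 − 71) / 21) × 5 = 10.8333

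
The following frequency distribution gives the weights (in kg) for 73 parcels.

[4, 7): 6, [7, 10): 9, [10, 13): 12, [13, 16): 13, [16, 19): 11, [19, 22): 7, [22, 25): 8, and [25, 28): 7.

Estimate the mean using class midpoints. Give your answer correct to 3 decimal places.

Midpoints: 5.5, 8.5, 11.5, 14.5, 17.5, 20.5, 23.5, 26.5
Σfm = 6×5.5 + 9×8.5 + 12×11.5 + 13×14.5 + 11×17.5 + 7×20.5 + 8×23.5 + 7×26.5 = 1145.5
n = Σf = 73
Mean = 1145.5 / 73 = 15.6918

15.692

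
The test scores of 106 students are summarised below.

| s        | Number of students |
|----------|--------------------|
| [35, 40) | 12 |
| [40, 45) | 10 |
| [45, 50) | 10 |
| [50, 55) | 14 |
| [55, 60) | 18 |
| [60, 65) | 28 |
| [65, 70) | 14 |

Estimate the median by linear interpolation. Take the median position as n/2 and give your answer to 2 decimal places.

56.94

Cumulative frequencies: 12, 22, 32, 46, 64, 92, 106
n = 106; position = n/2 = 53.
This falls in the class [55, 60): L = 55, F = 46, f = 18, h = 5.
Median ≈ 55 + ((53 − 46) / 18) × 5 = 56.9444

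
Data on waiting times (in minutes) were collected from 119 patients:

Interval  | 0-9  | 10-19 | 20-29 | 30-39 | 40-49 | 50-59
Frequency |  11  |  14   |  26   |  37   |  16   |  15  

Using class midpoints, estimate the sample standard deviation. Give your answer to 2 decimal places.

14.35

Midpoints: 4.5, 14.5, 24.5, 34.5, 44.5, 54.5
n = 119, Σfm = 3695.5, mean = 31.0546
Σfm² = 139049.75
Σf(m − x̄)² = Σfm² − (Σfm)²/n = 139049.75 − 3695.5²/119 = 24287.3950
Sample variance = 24287.3950 / 118 = 205.8254
Standard deviation = √205.8254 = 14.3466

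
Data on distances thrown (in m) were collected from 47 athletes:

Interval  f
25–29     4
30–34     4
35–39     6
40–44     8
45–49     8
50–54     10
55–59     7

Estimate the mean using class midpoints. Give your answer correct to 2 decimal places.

Midpoints: 27, 32, 37, 42, 47, 52, 57
Σfm = 4×27 + 4×32 + 6×37 + 8×42 + 8×47 + 10×52 + 7×57 = 2089
n = Σf = 47
Mean = 2089 / 47 = 44.4468

44.45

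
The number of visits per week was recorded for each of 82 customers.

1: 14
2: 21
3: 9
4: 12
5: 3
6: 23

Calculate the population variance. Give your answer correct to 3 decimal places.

3.541

Values: 1, 2, 3, 4, 5, 6
n = 82, Σfx = 284, mean = 3.4634
Σfx² = 1274
Σf(x − x̄)² = Σfx² − (Σfx)²/n = 1274 − 284²/82 = 290.3902
Population variance = 290.3902 / 82 = 3.5413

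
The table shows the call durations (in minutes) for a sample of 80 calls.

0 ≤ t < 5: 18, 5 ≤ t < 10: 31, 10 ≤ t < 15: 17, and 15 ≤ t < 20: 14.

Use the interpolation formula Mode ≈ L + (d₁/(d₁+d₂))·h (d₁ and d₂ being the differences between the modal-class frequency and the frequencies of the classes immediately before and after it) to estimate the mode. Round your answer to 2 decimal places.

7.41

Modal class: 5 ≤ t < 10 (highest frequency 31).
d₁ = 31 − 18 = 13, d₂ = 31 − 17 = 14
Mode ≈ 5 + (13/(13+14)) × 5 = 5 + 2.4074 = 7.4074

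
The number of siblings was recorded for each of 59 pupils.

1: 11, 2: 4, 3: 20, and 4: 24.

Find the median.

Cumulative frequencies: 11, 15, 35, 59
n = 59, so the median is the value in position (n+1)/2 = 30.
Position 30 falls at value 3.

3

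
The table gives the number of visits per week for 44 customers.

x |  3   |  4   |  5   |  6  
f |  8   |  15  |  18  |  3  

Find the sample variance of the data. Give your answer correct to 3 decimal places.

Values: 3, 4, 5, 6
n = 44, Σfx = 192, mean = 4.3636
Σfx² = 870
Σf(x − x̄)² = Σfx² − (Σfx)²/n = 870 − 192²/44 = 32.1818
Sample variance = 32.1818 / 43 = 0.7484

0.748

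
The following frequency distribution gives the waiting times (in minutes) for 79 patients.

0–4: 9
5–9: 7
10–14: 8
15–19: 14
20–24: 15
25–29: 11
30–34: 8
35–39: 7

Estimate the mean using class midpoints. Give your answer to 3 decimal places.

19.532

Midpoints: 2, 7, 12, 17, 22, 27, 32, 37
Σfm = 9×2 + 7×7 + 8×12 + 14×17 + 15×22 + 11×27 + 8×32 + 7×37 = 1543
n = Σf = 79
Mean = 1543 / 79 = 19.5316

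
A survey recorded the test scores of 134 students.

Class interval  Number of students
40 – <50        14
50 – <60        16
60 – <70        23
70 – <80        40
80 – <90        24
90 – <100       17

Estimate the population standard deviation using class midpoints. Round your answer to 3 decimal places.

14.803

Midpoints: 45, 55, 65, 75, 85, 95
n = 134, Σfm = 9660, mean = 72.0896
Σfm² = 725750
Σf(m − x̄)² = Σfm² − (Σfm)²/n = 725750 − 9660²/134 = 29364.9254
Population variance = 29364.9254 / 134 = 219.1412
Standard deviation = √219.1412 = 14.8034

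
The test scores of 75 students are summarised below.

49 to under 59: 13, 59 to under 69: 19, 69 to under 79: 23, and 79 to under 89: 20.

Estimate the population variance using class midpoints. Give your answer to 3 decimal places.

Midpoints: 54, 64, 74, 84
n = 75, Σfm = 5300, mean = 70.6667
Σfm² = 382800
Σf(m − x̄)² = Σfm² − (Σfm)²/n = 382800 − 5300²/75 = 8266.6667
Population variance = 8266.6667 / 75 = 110.2222

110.222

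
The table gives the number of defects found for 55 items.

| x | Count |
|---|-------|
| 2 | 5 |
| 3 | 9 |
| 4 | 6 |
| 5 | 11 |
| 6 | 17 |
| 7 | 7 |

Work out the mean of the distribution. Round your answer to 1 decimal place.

Values: 2, 3, 4, 5, 6, 7
Σfx = 5×2 + 9×3 + 6×4 + 11×5 + 17×6 + 7×7 = 267
n = Σf = 55
Mean = 267 / 55 = 4.8545

4.9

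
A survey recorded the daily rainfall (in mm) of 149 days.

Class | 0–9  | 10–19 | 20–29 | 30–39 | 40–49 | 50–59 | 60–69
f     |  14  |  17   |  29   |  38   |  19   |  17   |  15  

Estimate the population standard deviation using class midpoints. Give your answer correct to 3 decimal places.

Midpoints: 4.5, 14.5, 24.5, 34.5, 44.5, 54.5, 64.5
n = 149, Σfm = 5070.5, mean = 34.0302
Σfm² = 217017.25
Σf(m − x̄)² = Σfm² − (Σfm)²/n = 217017.25 − 5070.5²/149 = 44467.1141
Population variance = 44467.1141 / 149 = 298.4370
Standard deviation = √298.4370 = 17.2753

17.275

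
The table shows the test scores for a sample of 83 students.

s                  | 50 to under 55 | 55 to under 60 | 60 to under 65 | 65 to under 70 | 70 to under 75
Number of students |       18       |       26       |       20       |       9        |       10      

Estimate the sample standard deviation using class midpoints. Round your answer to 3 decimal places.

6.389

Midpoints: 52.5, 57.5, 62.5, 67.5, 72.5
n = 83, Σfm = 5022.5, mean = 60.5120
Σfm² = 307268.75
Σf(m − x̄)² = Σfm² − (Σfm)²/n = 307268.75 − 5022.5²/83 = 3346.9880
Sample variance = 3346.9880 / 82 = 40.8169
Standard deviation = √40.8169 = 6.3888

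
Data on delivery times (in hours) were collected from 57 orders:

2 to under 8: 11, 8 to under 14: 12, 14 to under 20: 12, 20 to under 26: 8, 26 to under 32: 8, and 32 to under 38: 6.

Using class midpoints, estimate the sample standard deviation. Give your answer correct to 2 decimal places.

Midpoints: 5, 11, 17, 23, 29, 35
n = 57, Σfm = 1017, mean = 17.8421
Σfm² = 23505
Σf(m − x̄)² = Σfm² − (Σfm)²/n = 23505 − 1017²/57 = 5359.5789
Sample variance = 5359.5789 / 56 = 95.7068
Standard deviation = √95.7068 = 9.7830

9.78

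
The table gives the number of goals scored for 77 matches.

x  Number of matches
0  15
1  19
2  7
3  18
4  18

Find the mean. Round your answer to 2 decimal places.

Values: 0, 1, 2, 3, 4
Σfx = 15×0 + 19×1 + 7×2 + 18×3 + 18×4 = 159
n = Σf = 77
Mean = 159 / 77 = 2.0649

2.06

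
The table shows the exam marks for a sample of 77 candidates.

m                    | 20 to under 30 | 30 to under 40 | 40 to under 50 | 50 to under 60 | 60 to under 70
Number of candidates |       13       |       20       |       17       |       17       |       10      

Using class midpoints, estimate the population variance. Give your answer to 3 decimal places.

Midpoints: 25, 35, 45, 55, 65
n = 77, Σfm = 3375, mean = 43.8312
Σfm² = 160725
Σf(m − x̄)² = Σfm² − (Σfm)²/n = 160725 − 3375²/77 = 12794.8052
Population variance = 12794.8052 / 77 = 166.1663

166.166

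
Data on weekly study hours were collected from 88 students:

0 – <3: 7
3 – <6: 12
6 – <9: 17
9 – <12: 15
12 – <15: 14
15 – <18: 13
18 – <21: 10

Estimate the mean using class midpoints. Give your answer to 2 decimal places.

10.77

Midpoints: 1.5, 4.5, 7.5, 10.5, 13.5, 16.5, 19.5
Σfm = 7×1.5 + 12×4.5 + 17×7.5 + 15×10.5 + 14×13.5 + 13×16.5 + 10×19.5 = 948
n = Σf = 88
Mean = 948 / 88 = 10.7727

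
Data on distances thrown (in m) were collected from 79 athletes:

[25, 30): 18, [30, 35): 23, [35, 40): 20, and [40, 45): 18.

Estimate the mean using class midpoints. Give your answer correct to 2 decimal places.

Midpoints: 27.5, 32.5, 37.5, 42.5
Σfm = 18×27.5 + 23×32.5 + 20×37.5 + 18×42.5 = 2757.5
n = Σf = 79
Mean = 2757.5 / 79 = 34.9051

34.91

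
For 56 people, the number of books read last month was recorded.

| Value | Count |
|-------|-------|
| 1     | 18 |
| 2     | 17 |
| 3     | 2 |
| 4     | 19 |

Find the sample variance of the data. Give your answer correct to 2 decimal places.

1.59

Values: 1, 2, 3, 4
n = 56, Σfx = 134, mean = 2.3929
Σfx² = 408
Σf(x − x̄)² = Σfx² − (Σfx)²/n = 408 − 134²/56 = 87.3571
Sample variance = 87.3571 / 55 = 1.5883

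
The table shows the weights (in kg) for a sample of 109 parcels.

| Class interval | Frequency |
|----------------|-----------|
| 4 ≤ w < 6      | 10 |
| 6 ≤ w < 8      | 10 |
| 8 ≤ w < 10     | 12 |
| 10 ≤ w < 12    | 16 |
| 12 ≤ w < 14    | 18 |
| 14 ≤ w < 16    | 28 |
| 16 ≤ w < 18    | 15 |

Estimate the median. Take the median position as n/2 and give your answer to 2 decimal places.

12.72

Cumulative frequencies: 10, 20, 32, 48, 66, 94, 109
n = 109; position = n/2 = 54.5.
This falls in the class 12 ≤ w < 14: L = 12, F = 48, f = 18, h = 2.
Median ≈ 12 + ((54.5 − 48) / 18) × 2 = 12.7222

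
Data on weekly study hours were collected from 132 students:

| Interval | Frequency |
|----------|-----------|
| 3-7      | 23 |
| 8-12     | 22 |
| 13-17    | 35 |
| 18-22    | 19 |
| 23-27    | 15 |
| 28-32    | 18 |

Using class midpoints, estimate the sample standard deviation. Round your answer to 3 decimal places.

Midpoints: 5, 10, 15, 20, 25, 30
n = 132, Σfm = 2155, mean = 16.3258
Σfm² = 43825
Σf(m − x̄)² = Σfm² − (Σfm)²/n = 43825 − 2155²/132 = 8642.9924
Sample variance = 8642.9924 / 131 = 65.9770
Standard deviation = √65.9770 = 8.1226

8.123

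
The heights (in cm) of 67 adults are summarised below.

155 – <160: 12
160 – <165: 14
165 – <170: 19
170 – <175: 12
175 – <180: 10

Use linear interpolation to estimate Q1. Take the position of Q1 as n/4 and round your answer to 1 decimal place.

161.7

Cumulative frequencies: 12, 26, 45, 57, 67
n = 67; position = n/4 = 16.75.
This falls in the class 160 – <165: L = 160, F = 12, f = 14, h = 5.
Lower quartile ≈ 160 + ((16.75 − 12) / 14) × 5 = 161.6964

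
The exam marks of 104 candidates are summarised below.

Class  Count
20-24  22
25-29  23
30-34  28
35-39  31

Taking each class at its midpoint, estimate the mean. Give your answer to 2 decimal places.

Midpoints: 22, 27, 32, 37
Σfm = 22×22 + 23×27 + 28×32 + 31×37 = 3148
n = Σf = 104
Mean = 3148 / 104 = 30.2692

30.27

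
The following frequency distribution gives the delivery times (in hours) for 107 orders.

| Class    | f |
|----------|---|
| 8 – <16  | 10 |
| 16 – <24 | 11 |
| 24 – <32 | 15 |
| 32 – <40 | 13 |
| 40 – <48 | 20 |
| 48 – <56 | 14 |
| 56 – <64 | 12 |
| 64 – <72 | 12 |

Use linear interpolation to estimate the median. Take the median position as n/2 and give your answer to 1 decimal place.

41.8

Cumulative frequencies: 10, 21, 36, 49, 69, 83, 95, 107
n = 107; position = n/2 = 53.5.
This falls in the class 40 – <48: L = 40, F = 49, f = 20, h = 8.
Median ≈ 40 + ((53.5 − 49) / 20) × 8 = 41.8000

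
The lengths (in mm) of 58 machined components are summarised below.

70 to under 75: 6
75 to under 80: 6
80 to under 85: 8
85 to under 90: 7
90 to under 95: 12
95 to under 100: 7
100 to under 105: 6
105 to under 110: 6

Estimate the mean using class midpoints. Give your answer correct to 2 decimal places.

Midpoints: 72.5, 77.5, 82.5, 87.5, 92.5, 97.5, 102.5, 107.5
Σfm = 6×72.5 + 6×77.5 + 8×82.5 + 7×87.5 + 12×92.5 + 7×97.5 + 6×102.5 + 6×107.5 = 5225
n = Σf = 58
Mean = 5225 / 58 = 90.0862

90.09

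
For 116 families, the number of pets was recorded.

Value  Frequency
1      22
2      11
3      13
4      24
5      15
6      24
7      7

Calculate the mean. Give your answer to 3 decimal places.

Values: 1, 2, 3, 4, 5, 6, 7
Σfx = 22×1 + 11×2 + 13×3 + 24×4 + 15×5 + 24×6 + 7×7 = 447
n = Σf = 116
Mean = 447 / 116 = 3.8534

3.853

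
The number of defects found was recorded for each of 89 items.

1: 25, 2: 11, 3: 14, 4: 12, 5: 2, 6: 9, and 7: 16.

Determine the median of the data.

3

Cumulative frequencies: 25, 36, 50, 62, 64, 73, 89
n = 89, so the median is the value in position (n+1)/2 = 45.
Position 45 falls at value 3.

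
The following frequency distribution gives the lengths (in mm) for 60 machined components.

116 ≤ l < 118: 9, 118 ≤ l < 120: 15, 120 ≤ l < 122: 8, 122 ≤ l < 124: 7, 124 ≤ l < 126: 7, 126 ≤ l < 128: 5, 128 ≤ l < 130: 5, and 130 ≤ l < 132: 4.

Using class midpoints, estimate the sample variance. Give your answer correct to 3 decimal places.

18.995

Midpoints: 117, 119, 121, 123, 125, 127, 129, 131
n = 60, Σfm = 7346, mean = 122.4333
Σfm² = 900516
Σf(m − x̄)² = Σfm² − (Σfm)²/n = 900516 − 7346²/60 = 1120.7333
Sample variance = 1120.7333 / 59 = 18.9955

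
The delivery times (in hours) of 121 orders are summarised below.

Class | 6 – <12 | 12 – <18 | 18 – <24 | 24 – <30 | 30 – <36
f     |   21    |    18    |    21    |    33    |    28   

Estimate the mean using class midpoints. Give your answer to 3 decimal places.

Midpoints: 9, 15, 21, 27, 33
Σfm = 21×9 + 18×15 + 21×21 + 33×27 + 28×33 = 2715
n = Σf = 121
Mean = 2715 / 121 = 22.4380

22.438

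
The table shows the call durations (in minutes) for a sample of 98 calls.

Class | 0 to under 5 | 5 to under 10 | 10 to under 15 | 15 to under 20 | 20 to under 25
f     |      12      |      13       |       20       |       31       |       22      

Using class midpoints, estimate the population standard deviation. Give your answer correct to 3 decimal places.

Midpoints: 2.5, 7.5, 12.5, 17.5, 22.5
n = 98, Σfm = 1415, mean = 14.4388
Σfm² = 24562.5
Σf(m − x̄)² = Σfm² − (Σfm)²/n = 24562.5 − 1415²/98 = 4131.6327
Population variance = 4131.6327 / 98 = 42.1595
Standard deviation = √42.1595 = 6.4930

6.493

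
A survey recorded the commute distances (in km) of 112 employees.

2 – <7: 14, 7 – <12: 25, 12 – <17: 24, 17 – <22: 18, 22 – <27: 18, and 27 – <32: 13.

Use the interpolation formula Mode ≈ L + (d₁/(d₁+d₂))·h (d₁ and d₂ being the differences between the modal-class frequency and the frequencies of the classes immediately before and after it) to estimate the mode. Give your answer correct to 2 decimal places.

Modal class: 7 – <12 (highest frequency 25).
d₁ = 25 − 14 = 11, d₂ = 25 − 24 = 1
Mode ≈ 7 + (11/(11+1)) × 5 = 7 + 4.5833 = 11.5833

11.58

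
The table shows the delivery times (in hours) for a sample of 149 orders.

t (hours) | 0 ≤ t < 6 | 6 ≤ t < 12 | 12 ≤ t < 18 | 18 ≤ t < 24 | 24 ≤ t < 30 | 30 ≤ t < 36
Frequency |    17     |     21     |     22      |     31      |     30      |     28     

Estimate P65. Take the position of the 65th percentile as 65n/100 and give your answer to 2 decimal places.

Cumulative frequencies: 17, 38, 60, 91, 121, 149
n = 149; position = 65n/100 = 96.85.
This falls in the class 24 ≤ t < 30: L = 24, F = 91, f = 30, h = 6.
65th percentile ≈ 24 + ((96.85 − 91) / 30) × 6 = 25.1700

25.17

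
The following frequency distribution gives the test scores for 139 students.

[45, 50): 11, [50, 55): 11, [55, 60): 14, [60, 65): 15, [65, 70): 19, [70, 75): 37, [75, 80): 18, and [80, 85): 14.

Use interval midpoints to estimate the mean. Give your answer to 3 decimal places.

67.320

Midpoints: 47.5, 52.5, 57.5, 62.5, 67.5, 72.5, 77.5, 82.5
Σfm = 11×47.5 + 11×52.5 + 14×57.5 + 15×62.5 + 19×67.5 + 37×72.5 + 18×77.5 + 14×82.5 = 9357.5
n = Σf = 139
Mean = 9357.5 / 139 = 67.3201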